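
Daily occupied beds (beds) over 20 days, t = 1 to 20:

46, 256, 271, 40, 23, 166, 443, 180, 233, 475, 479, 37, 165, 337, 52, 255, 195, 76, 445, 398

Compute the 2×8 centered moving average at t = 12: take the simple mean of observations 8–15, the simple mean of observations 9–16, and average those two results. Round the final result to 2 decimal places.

Sum over 8–15: 180 + 233 + 475 + 479 + 37 + 165 + 337 + 52 = 1958
Sum over 9–16: 233 + 475 + 479 + 37 + 165 + 337 + 52 + 255 = 2033
CMA at t=12 = (1958 + 2033) / (2·8) = 3991 / 16 = 249.44

249.44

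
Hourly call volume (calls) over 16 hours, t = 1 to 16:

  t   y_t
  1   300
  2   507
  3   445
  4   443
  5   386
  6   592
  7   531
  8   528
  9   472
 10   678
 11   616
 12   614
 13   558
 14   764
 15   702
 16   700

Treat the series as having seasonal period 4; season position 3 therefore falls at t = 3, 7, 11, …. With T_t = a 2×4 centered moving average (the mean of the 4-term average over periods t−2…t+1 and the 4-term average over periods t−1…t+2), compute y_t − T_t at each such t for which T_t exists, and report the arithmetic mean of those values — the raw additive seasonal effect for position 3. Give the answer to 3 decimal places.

10.583

Season position 3 occurs at t = 3, 7, 11 (where T_t is defined).
t=3: T_3 = 434.50000; y_3 − T_3 = 445 − 434.50000 = 10.50000
t=7: T_7 = 520.00000; y_7 − T_7 = 531 − 520.00000 = 11.00000
t=11: T_11 = 605.75000; y_11 − T_11 = 616 − 605.75000 = 10.25000
Mean deviation: (10.50000 + 11.00000 + 10.25000) / 3 = 10.583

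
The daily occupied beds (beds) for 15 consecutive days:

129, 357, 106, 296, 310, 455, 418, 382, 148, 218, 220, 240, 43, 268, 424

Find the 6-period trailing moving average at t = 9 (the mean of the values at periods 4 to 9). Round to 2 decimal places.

Sum of periods 4–9: 296 + 310 + 455 + 418 + 382 + 148 = 2009
Divide by 6: 2009 / 6 = 334.83

334.83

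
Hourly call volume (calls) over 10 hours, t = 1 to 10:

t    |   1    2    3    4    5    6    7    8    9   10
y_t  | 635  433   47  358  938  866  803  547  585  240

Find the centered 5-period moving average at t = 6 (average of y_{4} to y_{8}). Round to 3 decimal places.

702.400

Sum of periods 4–8: 358 + 938 + 866 + 803 + 547 = 3512
Divide by 5: 3512 / 5 = 702.400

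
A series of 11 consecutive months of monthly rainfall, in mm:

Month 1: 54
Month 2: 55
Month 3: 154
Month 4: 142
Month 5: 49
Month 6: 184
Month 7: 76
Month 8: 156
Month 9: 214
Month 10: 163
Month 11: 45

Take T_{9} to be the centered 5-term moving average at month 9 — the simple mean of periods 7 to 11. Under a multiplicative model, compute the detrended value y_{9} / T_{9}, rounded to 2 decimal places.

Trend T_9 = (76 + 156 + 214 + 163 + 45) / 5 = 654/5 = 130.8000
Ratio to trend: 214 / 130.8000 = 1.64

1.64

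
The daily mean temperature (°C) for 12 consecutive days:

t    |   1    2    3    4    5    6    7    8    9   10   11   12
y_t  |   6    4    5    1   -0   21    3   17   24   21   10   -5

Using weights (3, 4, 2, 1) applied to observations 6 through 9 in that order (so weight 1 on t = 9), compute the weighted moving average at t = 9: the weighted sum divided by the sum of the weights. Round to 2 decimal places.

13.30

Weighted sum: 3·21 + 4·3 + 2·17 + 1·24 = 63 + 12 + 34 + 24 = 133
Weight total: 3 + 4 + 2 + 1 = 10
WMA = 133 / 10 = 13.30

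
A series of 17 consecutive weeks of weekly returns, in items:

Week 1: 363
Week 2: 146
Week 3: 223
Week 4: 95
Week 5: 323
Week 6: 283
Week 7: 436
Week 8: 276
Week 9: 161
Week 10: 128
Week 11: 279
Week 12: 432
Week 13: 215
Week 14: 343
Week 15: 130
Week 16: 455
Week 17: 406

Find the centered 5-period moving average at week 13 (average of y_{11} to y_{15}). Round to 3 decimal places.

Sum of periods 11–15: 279 + 432 + 215 + 343 + 130 = 1399
Divide by 5: 1399 / 5 = 279.800

279.800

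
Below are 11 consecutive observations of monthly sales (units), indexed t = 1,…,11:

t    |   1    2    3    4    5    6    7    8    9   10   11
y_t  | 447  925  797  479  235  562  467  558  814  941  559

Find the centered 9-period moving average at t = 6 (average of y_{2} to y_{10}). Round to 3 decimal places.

642.000

Sum of periods 2–10: 925 + 797 + 479 + 235 + 562 + 467 + 558 + 814 + 941 = 5778
Divide by 9: 5778 / 9 = 642.000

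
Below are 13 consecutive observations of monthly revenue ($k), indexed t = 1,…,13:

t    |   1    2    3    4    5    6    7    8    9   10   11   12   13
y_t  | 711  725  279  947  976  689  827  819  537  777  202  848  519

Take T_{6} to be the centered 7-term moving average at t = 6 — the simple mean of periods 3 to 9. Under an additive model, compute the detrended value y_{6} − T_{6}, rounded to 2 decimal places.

Trend T_6 = (279 + 947 + 976 + 689 + 827 + 819 + 537) / 7 = 5074/7 = 724.8571
Detrended value: 689 − 724.8571 = -35.86

-35.86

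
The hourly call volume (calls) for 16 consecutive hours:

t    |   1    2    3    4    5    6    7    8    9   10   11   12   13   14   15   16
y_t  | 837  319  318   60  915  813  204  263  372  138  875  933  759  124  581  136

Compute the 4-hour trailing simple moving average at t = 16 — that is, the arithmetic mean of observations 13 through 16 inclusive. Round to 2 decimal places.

400.00

Sum of periods 13–16: 759 + 124 + 581 + 136 = 1600
Divide by 4: 1600 / 4 = 400.00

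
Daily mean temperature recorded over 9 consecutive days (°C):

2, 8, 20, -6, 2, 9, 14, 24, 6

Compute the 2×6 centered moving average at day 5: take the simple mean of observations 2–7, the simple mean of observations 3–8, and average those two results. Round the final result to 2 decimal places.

Sum over 2–7: 8 + 20 + (-6) + 2 + 9 + 14 = 47
Sum over 3–8: 20 + (-6) + 2 + 9 + 14 + 24 = 63
CMA at t=5 = (47 + 63) / (2·6) = 110 / 12 = 9.17

9.17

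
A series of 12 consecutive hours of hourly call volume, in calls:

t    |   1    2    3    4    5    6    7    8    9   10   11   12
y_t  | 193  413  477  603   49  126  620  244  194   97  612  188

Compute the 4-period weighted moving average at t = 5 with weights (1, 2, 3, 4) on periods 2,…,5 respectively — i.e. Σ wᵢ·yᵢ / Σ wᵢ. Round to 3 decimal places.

337.200

Weighted sum: 1·413 + 2·477 + 3·603 + 4·49 = 413 + 954 + 1809 + 196 = 3372
Weight total: 1 + 2 + 3 + 4 = 10
WMA = 3372 / 10 = 337.200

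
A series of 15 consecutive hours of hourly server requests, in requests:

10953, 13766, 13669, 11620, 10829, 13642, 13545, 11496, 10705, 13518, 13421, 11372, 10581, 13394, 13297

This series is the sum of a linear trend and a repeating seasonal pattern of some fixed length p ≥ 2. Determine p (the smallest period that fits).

4

First differences y_{t+1} − y_t: 2813, -97, -2049, -791, 2813, -97, -2049, -791, 2813, -97, …
The difference pattern repeats every 4 terms and not for any smaller step, so p = 4.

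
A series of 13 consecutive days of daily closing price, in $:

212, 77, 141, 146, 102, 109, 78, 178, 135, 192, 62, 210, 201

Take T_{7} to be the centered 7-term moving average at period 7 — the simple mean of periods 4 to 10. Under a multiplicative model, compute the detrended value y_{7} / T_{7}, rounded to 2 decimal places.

Trend T_7 = (146 + 102 + 109 + 78 + 178 + 135 + 192) / 7 = 940/7 = 134.2857
Ratio to trend: 78 / 134.2857 = 0.58

0.58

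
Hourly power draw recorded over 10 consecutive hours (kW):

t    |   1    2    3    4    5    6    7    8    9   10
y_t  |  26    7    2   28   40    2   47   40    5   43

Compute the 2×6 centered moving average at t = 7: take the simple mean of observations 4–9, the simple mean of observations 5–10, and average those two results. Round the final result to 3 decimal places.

Sum over 4–9: 28 + 40 + 2 + 47 + 40 + 5 = 162
Sum over 5–10: 40 + 2 + 47 + 40 + 5 + 43 = 177
CMA at t=7 = (162 + 177) / (2·6) = 339 / 12 = 28.250

28.250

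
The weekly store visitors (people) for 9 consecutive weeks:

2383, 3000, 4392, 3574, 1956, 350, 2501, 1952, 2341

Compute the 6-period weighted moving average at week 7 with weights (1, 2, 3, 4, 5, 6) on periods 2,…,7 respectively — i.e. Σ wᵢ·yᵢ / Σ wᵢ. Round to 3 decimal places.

Weighted sum: 1·3000 + 2·4392 + 3·3574 + 4·1956 + 5·350 + 6·2501 = 3000 + 8784 + 10722 + 7824 + 1750 + 15006 = 47086
Weight total: 1 + 2 + 3 + 4 + 5 + 6 = 21
WMA = 47086 / 21 = 2242.190

2242.190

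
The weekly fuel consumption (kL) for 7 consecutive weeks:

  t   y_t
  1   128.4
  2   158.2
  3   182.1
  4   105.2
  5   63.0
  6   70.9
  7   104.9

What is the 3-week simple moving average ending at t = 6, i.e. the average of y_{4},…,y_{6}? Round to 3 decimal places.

79.700

Sum of periods 4–6: 105.2 + 63.0 + 70.9 = 239.1
Divide by 3: 239.1 / 3 = 79.700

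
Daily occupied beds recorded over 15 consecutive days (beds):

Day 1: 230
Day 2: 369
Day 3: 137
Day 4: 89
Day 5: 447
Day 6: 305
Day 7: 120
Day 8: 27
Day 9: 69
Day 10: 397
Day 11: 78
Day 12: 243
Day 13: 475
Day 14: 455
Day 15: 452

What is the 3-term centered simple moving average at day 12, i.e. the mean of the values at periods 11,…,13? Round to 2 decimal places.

Sum of periods 11–13: 78 + 243 + 475 = 796
Divide by 3: 796 / 3 = 265.33

265.33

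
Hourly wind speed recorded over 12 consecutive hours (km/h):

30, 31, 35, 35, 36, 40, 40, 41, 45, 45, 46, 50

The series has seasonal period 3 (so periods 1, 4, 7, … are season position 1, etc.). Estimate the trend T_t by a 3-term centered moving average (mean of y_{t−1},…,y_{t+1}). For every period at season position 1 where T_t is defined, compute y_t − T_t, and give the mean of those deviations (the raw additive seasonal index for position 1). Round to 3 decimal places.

-0.333

Season position 1 occurs at t = 4, 7, 10 (where T_t is defined).
t=4: T_4 = 35.33333; y_4 − T_4 = 35 − 35.33333 = -0.33333
t=7: T_7 = 40.33333; y_7 − T_7 = 40 − 40.33333 = -0.33333
t=10: T_10 = 45.33333; y_10 − T_10 = 45 − 45.33333 = -0.33333
Mean deviation: (-0.33333 + -0.33333 + -0.33333) / 3 = -0.333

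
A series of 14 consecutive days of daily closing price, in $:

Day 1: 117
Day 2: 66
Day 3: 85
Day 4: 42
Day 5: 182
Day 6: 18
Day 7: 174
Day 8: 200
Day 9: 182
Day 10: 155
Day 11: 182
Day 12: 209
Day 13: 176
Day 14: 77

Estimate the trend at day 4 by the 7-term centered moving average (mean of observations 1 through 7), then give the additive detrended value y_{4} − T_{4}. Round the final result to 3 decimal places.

Trend T_4 = (117 + 66 + 85 + 42 + 182 + 18 + 174) / 7 = 684/7 = 97.71429
Detrended value: 42 − 97.71429 = -55.714

-55.714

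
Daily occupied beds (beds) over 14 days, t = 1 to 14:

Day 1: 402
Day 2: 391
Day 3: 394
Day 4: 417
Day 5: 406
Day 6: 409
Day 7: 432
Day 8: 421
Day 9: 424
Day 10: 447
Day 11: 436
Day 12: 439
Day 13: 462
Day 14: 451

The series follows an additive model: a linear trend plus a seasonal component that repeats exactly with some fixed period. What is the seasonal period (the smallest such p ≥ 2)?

3

First differences y_{t+1} − y_t: -11, 3, 23, -11, 3, 23, -11, 3, …
The difference pattern repeats every 3 terms and not for any smaller step, so p = 3.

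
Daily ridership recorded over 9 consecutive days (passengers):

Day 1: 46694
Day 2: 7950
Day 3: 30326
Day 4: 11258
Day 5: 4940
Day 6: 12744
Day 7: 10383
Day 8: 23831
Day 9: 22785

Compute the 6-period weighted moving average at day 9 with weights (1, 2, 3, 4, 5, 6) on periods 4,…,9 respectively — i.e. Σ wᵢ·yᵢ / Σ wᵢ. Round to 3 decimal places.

16988.905

Weighted sum: 1·11258 + 2·4940 + 3·12744 + 4·10383 + 5·23831 + 6·22785 = 11258 + 9880 + 38232 + 41532 + 119155 + 136710 = 356767
Weight total: 1 + 2 + 3 + 4 + 5 + 6 = 21
WMA = 356767 / 21 = 16988.905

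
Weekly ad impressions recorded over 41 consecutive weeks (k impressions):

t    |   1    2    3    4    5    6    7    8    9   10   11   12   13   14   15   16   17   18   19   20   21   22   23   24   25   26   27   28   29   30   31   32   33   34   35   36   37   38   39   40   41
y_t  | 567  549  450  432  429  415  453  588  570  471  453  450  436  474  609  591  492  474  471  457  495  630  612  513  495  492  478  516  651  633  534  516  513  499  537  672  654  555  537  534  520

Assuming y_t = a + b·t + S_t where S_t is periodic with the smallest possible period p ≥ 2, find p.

7

First differences y_{t+1} − y_t: -18, -99, -18, -3, -14, 38, 135, -18, -99, -18, -3, -14, 38, 135, -18, -99, …
The difference pattern repeats every 7 terms and not for any smaller step, so p = 7.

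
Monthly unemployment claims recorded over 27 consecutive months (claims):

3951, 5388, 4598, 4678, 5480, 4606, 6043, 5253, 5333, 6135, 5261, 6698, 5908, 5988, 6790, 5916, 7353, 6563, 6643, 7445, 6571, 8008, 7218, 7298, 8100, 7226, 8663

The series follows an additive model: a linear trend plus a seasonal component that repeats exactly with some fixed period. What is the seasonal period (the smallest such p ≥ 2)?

First differences y_{t+1} − y_t: 1437, -790, 80, 802, -874, 1437, -790, 80, 802, -874, 1437, -790, …
The difference pattern repeats every 5 terms and not for any smaller step, so p = 5.

5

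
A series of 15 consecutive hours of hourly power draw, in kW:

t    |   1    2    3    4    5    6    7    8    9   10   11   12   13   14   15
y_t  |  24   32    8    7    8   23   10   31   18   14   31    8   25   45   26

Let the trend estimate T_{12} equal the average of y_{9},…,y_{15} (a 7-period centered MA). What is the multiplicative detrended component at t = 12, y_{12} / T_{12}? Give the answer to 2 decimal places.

0.34

Trend T_12 = (18 + 14 + 31 + 8 + 25 + 45 + 26) / 7 = 167/7 = 23.8571
Ratio to trend: 8 / 23.8571 = 0.34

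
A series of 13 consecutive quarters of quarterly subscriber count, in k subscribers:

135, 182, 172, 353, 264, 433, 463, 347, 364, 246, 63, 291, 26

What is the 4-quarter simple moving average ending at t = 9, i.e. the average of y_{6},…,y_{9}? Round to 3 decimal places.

401.750

Sum of periods 6–9: 433 + 463 + 347 + 364 = 1607
Divide by 4: 1607 / 4 = 401.750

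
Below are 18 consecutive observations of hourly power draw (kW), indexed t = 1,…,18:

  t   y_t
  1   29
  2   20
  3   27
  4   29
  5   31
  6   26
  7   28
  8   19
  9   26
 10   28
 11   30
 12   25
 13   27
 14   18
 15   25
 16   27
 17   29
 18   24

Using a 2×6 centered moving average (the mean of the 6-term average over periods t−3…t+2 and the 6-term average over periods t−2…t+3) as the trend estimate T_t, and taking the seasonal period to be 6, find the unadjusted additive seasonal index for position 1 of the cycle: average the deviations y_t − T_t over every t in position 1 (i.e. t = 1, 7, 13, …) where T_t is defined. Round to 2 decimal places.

Season position 1 occurs at t = 7, 13 (where T_t is defined).
t=7: T_7 = 26.4167; y_7 − T_7 = 28 − 26.4167 = 1.5833
t=13: T_13 = 25.4167; y_13 − T_13 = 27 − 25.4167 = 1.5833
Mean deviation: (1.5833 + 1.5833) / 2 = 1.58

1.58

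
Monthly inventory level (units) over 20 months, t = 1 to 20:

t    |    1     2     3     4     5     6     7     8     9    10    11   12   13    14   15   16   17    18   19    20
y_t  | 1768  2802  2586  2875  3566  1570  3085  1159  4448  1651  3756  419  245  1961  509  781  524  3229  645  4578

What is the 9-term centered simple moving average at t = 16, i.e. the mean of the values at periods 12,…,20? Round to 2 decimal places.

1432.33

Sum of periods 12–20: 419 + 245 + 1961 + 509 + 781 + 524 + 3229 + 645 + 4578 = 12891
Divide by 9: 12891 / 9 = 1432.33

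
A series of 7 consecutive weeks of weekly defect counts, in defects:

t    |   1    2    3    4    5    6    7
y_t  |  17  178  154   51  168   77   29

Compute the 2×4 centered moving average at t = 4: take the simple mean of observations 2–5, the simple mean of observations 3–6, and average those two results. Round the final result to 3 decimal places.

125.125

Sum over 2–5: 178 + 154 + 51 + 168 = 551
Sum over 3–6: 154 + 51 + 168 + 77 = 450
CMA at t=4 = (551 + 450) / (2·4) = 1001 / 8 = 125.125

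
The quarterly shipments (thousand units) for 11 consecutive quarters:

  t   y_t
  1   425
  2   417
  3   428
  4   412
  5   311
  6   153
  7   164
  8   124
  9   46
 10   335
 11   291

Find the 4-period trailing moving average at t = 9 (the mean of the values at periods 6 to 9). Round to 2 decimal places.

Sum of periods 6–9: 153 + 164 + 124 + 46 = 487
Divide by 4: 487 / 4 = 121.75

121.75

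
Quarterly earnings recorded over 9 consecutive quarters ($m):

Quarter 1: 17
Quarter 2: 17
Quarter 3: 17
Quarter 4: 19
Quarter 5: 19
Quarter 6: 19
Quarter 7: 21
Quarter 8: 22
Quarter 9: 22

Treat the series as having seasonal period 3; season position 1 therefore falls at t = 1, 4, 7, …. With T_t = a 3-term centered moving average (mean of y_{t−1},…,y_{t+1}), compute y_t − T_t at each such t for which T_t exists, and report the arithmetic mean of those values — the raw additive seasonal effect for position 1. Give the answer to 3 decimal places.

0.500

Season position 1 occurs at t = 4, 7 (where T_t is defined).
t=4: T_4 = 18.33333; y_4 − T_4 = 19 − 18.33333 = 0.66667
t=7: T_7 = 20.66667; y_7 − T_7 = 21 − 20.66667 = 0.33333
Mean deviation: (0.66667 + 0.33333) / 2 = 0.500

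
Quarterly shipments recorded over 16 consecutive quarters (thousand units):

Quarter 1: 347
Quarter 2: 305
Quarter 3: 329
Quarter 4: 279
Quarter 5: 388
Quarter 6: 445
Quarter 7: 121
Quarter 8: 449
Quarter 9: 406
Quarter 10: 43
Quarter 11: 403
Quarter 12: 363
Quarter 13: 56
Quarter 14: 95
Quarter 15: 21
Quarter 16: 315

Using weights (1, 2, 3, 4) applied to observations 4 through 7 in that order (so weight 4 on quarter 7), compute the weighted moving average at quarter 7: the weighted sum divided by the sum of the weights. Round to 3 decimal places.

Weighted sum: 1·279 + 2·388 + 3·445 + 4·121 = 279 + 776 + 1335 + 484 = 2874
Weight total: 1 + 2 + 3 + 4 = 10
WMA = 2874 / 10 = 287.400

287.400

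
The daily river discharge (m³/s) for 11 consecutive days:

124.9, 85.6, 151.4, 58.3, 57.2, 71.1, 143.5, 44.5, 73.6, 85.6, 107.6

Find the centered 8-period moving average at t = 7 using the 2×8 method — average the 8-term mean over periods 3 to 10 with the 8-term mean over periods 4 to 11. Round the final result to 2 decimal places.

Sum over 3–10: 151.4 + 58.3 + 57.2 + 71.1 + 143.5 + 44.5 + 73.6 + 85.6 = 685.2
Sum over 4–11: 58.3 + 57.2 + 71.1 + 143.5 + 44.5 + 73.6 + 85.6 + 107.6 = 641.4
CMA at t=7 = (685.2 + 641.4) / (2·8) = 1326.6 / 16 = 82.91

82.91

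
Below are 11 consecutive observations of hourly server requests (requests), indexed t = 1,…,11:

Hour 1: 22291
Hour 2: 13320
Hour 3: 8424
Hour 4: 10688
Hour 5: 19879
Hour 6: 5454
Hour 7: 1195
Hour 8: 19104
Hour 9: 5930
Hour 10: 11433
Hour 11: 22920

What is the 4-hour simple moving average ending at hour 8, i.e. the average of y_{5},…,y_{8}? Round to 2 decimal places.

Sum of periods 5–8: 19879 + 5454 + 1195 + 19104 = 45632
Divide by 4: 45632 / 4 = 11408.00

11408.00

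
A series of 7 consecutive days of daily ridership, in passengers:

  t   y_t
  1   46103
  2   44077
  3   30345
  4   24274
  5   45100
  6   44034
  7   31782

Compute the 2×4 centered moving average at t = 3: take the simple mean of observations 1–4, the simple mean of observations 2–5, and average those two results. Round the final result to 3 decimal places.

Sum over 1–4: 46103 + 44077 + 30345 + 24274 = 144799
Sum over 2–5: 44077 + 30345 + 24274 + 45100 = 143796
CMA at t=3 = (144799 + 143796) / (2·4) = 288595 / 8 = 36074.375

36074.375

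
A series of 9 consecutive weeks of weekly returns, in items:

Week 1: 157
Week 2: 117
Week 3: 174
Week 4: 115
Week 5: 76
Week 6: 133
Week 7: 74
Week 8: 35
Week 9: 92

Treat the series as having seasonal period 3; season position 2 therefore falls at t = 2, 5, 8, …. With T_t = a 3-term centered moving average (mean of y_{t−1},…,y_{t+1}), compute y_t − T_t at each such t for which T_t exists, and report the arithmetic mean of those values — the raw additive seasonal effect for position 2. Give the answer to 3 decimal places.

Season position 2 occurs at t = 2, 5, 8 (where T_t is defined).
t=2: T_2 = 149.33333; y_2 − T_2 = 117 − 149.33333 = -32.33333
t=5: T_5 = 108.00000; y_5 − T_5 = 76 − 108.00000 = -32.00000
t=8: T_8 = 67.00000; y_8 − T_8 = 35 − 67.00000 = -32.00000
Mean deviation: (-32.33333 + -32.00000 + -32.00000) / 3 = -32.111

-32.111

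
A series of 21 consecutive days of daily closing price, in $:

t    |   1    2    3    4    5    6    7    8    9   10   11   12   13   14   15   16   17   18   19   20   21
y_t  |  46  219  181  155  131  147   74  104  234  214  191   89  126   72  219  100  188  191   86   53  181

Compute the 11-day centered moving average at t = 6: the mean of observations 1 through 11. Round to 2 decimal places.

Sum of periods 1–11: 46 + 219 + 181 + 155 + 131 + 147 + 74 + 104 + 234 + 214 + 191 = 1696
Divide by 11: 1696 / 11 = 154.18

154.18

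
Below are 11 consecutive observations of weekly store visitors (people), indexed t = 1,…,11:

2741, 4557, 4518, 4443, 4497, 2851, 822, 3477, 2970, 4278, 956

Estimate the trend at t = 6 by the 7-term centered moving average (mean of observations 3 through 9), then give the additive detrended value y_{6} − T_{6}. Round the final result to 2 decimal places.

-517.29

Trend T_6 = (4518 + 4443 + 4497 + 2851 + 822 + 3477 + 2970) / 7 = 23578/7 = 3368.2857
Detrended value: 2851 − 3368.2857 = -517.29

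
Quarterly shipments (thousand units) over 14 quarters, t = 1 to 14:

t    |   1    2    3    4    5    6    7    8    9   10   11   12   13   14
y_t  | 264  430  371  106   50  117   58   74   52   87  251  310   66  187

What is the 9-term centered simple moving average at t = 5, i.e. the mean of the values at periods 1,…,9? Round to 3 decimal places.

Sum of periods 1–9: 264 + 430 + 371 + 106 + 50 + 117 + 58 + 74 + 52 = 1522
Divide by 9: 1522 / 9 = 169.111

169.111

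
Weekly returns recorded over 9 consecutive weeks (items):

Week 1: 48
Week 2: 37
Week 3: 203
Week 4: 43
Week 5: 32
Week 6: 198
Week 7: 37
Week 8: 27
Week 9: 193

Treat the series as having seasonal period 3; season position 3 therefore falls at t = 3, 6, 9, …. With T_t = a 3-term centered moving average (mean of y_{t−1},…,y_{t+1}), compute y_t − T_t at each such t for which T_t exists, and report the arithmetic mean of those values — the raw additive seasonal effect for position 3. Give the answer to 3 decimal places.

Season position 3 occurs at t = 3, 6 (where T_t is defined).
t=3: T_3 = 94.33333; y_3 − T_3 = 203 − 94.33333 = 108.66667
t=6: T_6 = 89.00000; y_6 − T_6 = 198 − 89.00000 = 109.00000
Mean deviation: (108.66667 + 109.00000) / 2 = 108.833

108.833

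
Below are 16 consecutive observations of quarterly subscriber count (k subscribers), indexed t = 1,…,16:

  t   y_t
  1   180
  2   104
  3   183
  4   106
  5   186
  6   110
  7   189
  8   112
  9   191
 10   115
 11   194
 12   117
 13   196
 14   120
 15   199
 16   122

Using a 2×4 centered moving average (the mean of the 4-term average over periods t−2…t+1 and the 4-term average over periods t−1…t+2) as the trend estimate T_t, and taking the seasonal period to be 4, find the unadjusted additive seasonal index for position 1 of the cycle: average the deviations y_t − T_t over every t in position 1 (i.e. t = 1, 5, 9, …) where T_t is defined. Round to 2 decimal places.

Season position 1 occurs at t = 5, 9, 13 (where T_t is defined).
t=5: T_5 = 147.0000; y_5 − T_5 = 186 − 147.0000 = 39.0000
t=9: T_9 = 152.3750; y_9 − T_9 = 191 − 152.3750 = 38.6250
t=13: T_13 = 157.3750; y_13 − T_13 = 196 − 157.3750 = 38.6250
Mean deviation: (39.0000 + 38.6250 + 38.6250) / 3 = 38.75

38.75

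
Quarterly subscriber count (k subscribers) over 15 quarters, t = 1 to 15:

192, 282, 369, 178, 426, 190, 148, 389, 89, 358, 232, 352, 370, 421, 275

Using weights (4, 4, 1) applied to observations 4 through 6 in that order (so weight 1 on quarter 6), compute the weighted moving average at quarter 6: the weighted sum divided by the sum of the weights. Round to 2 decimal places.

Weighted sum: 4·178 + 4·426 + 1·190 = 712 + 1704 + 190 = 2606
Weight total: 4 + 4 + 1 = 9
WMA = 2606 / 9 = 289.56

289.56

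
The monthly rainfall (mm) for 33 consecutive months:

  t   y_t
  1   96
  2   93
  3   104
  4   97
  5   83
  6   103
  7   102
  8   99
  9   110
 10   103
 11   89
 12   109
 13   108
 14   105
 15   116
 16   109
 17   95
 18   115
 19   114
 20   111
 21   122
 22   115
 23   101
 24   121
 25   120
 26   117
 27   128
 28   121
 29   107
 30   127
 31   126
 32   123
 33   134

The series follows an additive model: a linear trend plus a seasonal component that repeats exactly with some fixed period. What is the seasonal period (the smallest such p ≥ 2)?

First differences y_{t+1} − y_t: -3, 11, -7, -14, 20, -1, -3, 11, -7, -14, 20, -1, -3, 11, …
The difference pattern repeats every 6 terms and not for any smaller step, so p = 6.

6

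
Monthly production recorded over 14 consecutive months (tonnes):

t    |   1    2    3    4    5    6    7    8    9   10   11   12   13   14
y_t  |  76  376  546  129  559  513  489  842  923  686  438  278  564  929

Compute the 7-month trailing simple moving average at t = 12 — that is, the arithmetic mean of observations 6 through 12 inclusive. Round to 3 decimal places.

Sum of periods 6–12: 513 + 489 + 842 + 923 + 686 + 438 + 278 = 4169
Divide by 7: 4169 / 7 = 595.571

595.571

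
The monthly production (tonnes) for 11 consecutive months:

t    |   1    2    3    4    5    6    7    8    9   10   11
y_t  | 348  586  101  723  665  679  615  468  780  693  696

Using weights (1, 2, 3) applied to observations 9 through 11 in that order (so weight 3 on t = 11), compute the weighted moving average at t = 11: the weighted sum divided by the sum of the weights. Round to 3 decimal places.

Weighted sum: 1·780 + 2·693 + 3·696 = 780 + 1386 + 2088 = 4254
Weight total: 1 + 2 + 3 = 6
WMA = 4254 / 6 = 709.000

709.000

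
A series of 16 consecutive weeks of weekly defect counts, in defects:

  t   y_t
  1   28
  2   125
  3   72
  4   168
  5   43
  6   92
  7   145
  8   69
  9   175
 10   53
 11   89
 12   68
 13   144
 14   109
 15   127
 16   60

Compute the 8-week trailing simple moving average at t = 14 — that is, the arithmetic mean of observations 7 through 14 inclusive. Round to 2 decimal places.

106.50

Sum of periods 7–14: 145 + 69 + 175 + 53 + 89 + 68 + 144 + 109 = 852
Divide by 8: 852 / 8 = 106.50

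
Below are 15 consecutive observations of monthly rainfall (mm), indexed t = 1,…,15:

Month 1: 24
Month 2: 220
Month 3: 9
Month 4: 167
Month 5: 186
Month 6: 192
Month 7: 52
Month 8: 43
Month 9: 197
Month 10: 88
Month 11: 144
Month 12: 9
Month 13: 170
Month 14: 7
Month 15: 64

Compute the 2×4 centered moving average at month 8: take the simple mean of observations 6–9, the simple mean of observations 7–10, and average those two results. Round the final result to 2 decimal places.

108.00

Sum over 6–9: 192 + 52 + 43 + 197 = 484
Sum over 7–10: 52 + 43 + 197 + 88 = 380
CMA at t=8 = (484 + 380) / (2·4) = 864 / 8 = 108.00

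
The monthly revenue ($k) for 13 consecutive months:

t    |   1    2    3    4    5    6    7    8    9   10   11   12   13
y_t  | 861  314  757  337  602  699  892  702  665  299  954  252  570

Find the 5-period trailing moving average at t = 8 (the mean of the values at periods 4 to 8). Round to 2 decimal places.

646.40

Sum of periods 4–8: 337 + 602 + 699 + 892 + 702 = 3232
Divide by 5: 3232 / 5 = 646.40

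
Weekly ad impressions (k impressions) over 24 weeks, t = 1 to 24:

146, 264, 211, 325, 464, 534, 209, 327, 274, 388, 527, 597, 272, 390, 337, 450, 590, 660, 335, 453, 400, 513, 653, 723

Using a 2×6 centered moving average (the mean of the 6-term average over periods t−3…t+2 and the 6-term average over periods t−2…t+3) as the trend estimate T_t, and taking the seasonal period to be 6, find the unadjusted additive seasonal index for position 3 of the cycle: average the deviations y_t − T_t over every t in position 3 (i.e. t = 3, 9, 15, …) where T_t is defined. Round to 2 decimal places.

Season position 3 occurs at t = 9, 15, 21 (where T_t is defined).
t=9: T_9 = 381.7500; y_9 − T_9 = 274 − 381.7500 = -107.7500
t=15: T_15 = 444.5833; y_15 − T_15 = 337 − 444.5833 = -107.5833
t=21: T_21 = 507.5833; y_21 − T_21 = 400 − 507.5833 = -107.5833
Mean deviation: (-107.7500 + -107.5833 + -107.5833) / 3 = -107.64

-107.64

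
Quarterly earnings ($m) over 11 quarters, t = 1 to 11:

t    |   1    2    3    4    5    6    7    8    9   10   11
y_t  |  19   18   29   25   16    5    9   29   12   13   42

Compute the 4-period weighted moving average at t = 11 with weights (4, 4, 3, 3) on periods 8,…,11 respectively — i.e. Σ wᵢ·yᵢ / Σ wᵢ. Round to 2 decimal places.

23.50

Weighted sum: 4·29 + 4·12 + 3·13 + 3·42 = 116 + 48 + 39 + 126 = 329
Weight total: 4 + 4 + 3 + 3 = 14
WMA = 329 / 14 = 23.50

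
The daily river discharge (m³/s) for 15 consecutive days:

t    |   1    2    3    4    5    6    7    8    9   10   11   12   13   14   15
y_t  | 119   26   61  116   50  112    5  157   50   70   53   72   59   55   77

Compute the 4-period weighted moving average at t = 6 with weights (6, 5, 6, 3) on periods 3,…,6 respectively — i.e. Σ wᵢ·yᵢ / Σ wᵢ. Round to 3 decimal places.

79.100

Weighted sum: 6·61 + 5·116 + 6·50 + 3·112 = 366 + 580 + 300 + 336 = 1582
Weight total: 6 + 5 + 6 + 3 = 20
WMA = 1582 / 20 = 79.100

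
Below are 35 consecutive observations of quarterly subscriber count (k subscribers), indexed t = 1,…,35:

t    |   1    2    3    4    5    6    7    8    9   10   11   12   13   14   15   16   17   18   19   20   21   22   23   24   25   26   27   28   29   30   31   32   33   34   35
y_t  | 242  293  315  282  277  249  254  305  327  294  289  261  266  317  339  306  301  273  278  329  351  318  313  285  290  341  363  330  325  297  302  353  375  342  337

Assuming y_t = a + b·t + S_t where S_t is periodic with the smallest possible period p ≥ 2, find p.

6

First differences y_{t+1} − y_t: 51, 22, -33, -5, -28, 5, 51, 22, -33, -5, -28, 5, 51, 22, …
The difference pattern repeats every 6 terms and not for any smaller step, so p = 6.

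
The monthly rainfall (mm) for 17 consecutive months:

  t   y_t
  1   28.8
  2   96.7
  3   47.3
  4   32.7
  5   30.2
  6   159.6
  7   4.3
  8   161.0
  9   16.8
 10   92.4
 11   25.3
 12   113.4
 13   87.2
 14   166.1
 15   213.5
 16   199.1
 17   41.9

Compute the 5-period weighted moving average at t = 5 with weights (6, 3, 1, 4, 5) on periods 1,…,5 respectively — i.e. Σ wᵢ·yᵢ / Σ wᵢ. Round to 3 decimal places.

Weighted sum: 6·28.8 + 3·96.7 + 1·47.3 + 4·32.7 + 5·30.2 = 172.8 + 290.1 + 47.3 + 130.8 + 151.0 = 792.0
Weight total: 6 + 3 + 1 + 4 + 5 = 19
WMA = 792.0 / 19 = 41.684

41.684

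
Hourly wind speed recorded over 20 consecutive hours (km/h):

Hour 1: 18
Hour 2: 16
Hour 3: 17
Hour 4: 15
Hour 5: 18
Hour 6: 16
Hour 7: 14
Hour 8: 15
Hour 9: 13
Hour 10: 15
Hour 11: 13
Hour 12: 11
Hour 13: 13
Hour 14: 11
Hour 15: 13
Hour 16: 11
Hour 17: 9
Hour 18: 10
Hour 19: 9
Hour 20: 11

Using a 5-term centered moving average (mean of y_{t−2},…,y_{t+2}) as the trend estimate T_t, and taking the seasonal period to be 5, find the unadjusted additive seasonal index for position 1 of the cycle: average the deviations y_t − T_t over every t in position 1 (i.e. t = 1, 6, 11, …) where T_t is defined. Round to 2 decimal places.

0.20

Season position 1 occurs at t = 6, 11, 16 (where T_t is defined).
t=6: T_6 = 15.6000; y_6 − T_6 = 16 − 15.6000 = 0.4000
t=11: T_11 = 13.0000; y_11 − T_11 = 13 − 13.0000 = 0.0000
t=16: T_16 = 10.8000; y_16 − T_16 = 11 − 10.8000 = 0.2000
Mean deviation: (0.4000 + 0.0000 + 0.2000) / 3 = 0.20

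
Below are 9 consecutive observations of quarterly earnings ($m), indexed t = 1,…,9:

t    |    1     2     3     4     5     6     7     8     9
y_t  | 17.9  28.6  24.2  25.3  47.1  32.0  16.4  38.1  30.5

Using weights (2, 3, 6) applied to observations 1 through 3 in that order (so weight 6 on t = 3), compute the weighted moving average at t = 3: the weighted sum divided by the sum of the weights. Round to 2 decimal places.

24.25

Weighted sum: 2·17.9 + 3·28.6 + 6·24.2 = 35.8 + 85.8 + 145.2 = 266.8
Weight total: 2 + 3 + 6 = 11
WMA = 266.8 / 11 = 24.25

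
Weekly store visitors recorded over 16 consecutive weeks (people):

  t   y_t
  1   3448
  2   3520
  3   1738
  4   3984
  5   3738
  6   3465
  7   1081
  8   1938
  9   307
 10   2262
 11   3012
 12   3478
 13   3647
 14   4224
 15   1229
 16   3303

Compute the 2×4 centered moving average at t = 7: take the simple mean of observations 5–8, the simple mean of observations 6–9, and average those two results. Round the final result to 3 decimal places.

Sum over 5–8: 3738 + 3465 + 1081 + 1938 = 10222
Sum over 6–9: 3465 + 1081 + 1938 + 307 = 6791
CMA at t=7 = (10222 + 6791) / (2·4) = 17013 / 8 = 2126.625

2126.625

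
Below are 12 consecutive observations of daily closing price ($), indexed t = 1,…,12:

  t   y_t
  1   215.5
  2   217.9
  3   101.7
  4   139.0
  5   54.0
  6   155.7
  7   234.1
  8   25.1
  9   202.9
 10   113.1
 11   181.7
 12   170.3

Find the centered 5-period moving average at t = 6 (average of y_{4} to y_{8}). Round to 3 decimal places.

121.580

Sum of periods 4–8: 139.0 + 54.0 + 155.7 + 234.1 + 25.1 = 607.9
Divide by 5: 607.9 / 5 = 121.580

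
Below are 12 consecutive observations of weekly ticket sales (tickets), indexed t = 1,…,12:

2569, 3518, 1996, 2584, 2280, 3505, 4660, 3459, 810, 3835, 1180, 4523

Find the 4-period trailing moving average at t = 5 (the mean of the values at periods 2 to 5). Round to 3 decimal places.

2594.500

Sum of periods 2–5: 3518 + 1996 + 2584 + 2280 = 10378
Divide by 4: 10378 / 4 = 2594.500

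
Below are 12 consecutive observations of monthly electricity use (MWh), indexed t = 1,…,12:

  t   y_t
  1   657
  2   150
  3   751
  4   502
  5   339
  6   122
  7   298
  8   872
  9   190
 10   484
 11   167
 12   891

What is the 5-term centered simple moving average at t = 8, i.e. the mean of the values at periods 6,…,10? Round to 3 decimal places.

Sum of periods 6–10: 122 + 298 + 872 + 190 + 484 = 1966
Divide by 5: 1966 / 5 = 393.200

393.200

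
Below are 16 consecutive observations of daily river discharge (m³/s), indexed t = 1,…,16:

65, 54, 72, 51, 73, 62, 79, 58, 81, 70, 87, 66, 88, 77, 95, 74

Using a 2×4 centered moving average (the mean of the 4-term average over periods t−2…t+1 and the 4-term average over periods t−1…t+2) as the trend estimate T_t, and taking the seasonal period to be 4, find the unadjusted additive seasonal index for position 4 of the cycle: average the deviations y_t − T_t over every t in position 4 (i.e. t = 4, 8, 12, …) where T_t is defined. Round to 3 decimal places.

-12.708

Season position 4 occurs at t = 4, 8, 12 (where T_t is defined).
t=4: T_4 = 63.50000; y_4 − T_4 = 51 − 63.50000 = -12.50000
t=8: T_8 = 71.00000; y_8 − T_8 = 58 − 71.00000 = -13.00000
t=12: T_12 = 78.62500; y_12 − T_12 = 66 − 78.62500 = -12.62500
Mean deviation: (-12.50000 + -13.00000 + -12.62500) / 3 = -12.708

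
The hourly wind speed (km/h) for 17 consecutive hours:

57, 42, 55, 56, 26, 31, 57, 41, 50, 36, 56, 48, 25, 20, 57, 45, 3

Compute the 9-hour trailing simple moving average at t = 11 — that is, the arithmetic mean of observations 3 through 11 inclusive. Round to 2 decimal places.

45.33

Sum of periods 3–11: 55 + 56 + 26 + 31 + 57 + 41 + 50 + 36 + 56 = 408
Divide by 9: 408 / 9 = 45.33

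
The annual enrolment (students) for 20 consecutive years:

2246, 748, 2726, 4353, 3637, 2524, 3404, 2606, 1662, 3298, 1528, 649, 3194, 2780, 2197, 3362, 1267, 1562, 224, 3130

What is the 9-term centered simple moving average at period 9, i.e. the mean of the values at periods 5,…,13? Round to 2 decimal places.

Sum of periods 5–13: 3637 + 2524 + 3404 + 2606 + 1662 + 3298 + 1528 + 649 + 3194 = 22502
Divide by 9: 22502 / 9 = 2500.22

2500.22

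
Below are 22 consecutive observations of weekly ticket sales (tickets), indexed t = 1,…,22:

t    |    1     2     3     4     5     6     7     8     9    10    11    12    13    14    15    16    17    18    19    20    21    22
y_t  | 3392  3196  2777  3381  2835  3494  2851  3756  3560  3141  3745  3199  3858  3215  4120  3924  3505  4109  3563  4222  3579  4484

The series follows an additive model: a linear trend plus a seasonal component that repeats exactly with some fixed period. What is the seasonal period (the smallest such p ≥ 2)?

7

First differences y_{t+1} − y_t: -196, -419, 604, -546, 659, -643, 905, -196, -419, 604, -546, 659, -643, 905, -196, -419, …
The difference pattern repeats every 7 terms and not for any smaller step, so p = 7.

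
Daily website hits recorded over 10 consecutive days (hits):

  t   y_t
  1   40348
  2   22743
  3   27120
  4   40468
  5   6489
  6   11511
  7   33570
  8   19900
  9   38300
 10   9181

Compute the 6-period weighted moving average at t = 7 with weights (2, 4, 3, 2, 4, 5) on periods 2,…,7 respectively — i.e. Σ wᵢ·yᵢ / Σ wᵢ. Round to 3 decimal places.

Weighted sum: 2·22743 + 4·27120 + 3·40468 + 2·6489 + 4·11511 + 5·33570 = 45486 + 108480 + 121404 + 12978 + 46044 + 167850 = 502242
Weight total: 2 + 4 + 3 + 2 + 4 + 5 = 20
WMA = 502242 / 20 = 25112.100

25112.100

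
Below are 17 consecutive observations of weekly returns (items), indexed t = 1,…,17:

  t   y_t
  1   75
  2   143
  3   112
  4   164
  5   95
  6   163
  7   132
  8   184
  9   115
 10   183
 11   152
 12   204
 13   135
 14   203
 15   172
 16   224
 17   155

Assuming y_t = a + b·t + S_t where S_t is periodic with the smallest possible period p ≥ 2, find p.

4

First differences y_{t+1} − y_t: 68, -31, 52, -69, 68, -31, 52, -69, 68, -31, …
The difference pattern repeats every 4 terms and not for any smaller step, so p = 4.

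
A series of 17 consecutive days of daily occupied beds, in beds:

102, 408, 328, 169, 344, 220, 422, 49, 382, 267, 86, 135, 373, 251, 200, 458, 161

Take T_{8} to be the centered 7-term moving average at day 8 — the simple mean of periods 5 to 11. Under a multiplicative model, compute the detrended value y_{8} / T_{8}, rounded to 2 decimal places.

0.19

Trend T_8 = (344 + 220 + 422 + 49 + 382 + 267 + 86) / 7 = 1770/7 = 252.8571
Ratio to trend: 49 / 252.8571 = 0.19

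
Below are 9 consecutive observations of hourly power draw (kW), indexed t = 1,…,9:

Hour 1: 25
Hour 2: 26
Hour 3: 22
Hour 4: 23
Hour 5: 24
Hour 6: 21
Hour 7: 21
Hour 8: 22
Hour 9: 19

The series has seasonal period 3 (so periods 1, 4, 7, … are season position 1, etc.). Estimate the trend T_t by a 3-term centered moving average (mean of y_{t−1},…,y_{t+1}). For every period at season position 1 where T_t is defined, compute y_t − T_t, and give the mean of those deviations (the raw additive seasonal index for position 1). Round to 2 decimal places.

-0.17

Season position 1 occurs at t = 4, 7 (where T_t is defined).
t=4: T_4 = 23.0000; y_4 − T_4 = 23 − 23.0000 = 0.0000
t=7: T_7 = 21.3333; y_7 − T_7 = 21 − 21.3333 = -0.3333
Mean deviation: (0.0000 + -0.3333) / 2 = -0.17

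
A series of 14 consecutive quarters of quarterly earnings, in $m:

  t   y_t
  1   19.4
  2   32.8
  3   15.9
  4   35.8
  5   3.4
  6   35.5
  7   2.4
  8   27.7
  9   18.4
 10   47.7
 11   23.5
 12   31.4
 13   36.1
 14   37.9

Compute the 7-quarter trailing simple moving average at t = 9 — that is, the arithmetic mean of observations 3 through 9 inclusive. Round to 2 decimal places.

19.87

Sum of periods 3–9: 15.9 + 35.8 + 3.4 + 35.5 + 2.4 + 27.7 + 18.4 = 139.1
Divide by 7: 139.1 / 7 = 19.87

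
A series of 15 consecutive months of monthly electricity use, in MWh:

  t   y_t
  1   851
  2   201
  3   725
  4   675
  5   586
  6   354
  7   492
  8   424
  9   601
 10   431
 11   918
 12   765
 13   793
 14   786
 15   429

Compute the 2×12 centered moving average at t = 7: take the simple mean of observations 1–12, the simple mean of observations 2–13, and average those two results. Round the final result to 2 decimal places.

Sum over 1–12: 851 + 201 + 725 + 675 + 586 + 354 + 492 + 424 + 601 + 431 + 918 + 765 = 7023
Sum over 2–13: 201 + 725 + 675 + 586 + 354 + 492 + 424 + 601 + 431 + 918 + 765 + 793 = 6965
CMA at t=7 = (7023 + 6965) / (2·12) = 13988 / 24 = 582.83

582.83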